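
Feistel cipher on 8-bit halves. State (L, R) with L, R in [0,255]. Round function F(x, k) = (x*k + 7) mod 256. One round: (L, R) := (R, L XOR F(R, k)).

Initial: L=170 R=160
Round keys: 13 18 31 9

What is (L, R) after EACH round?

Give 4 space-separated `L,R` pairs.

Round 1 (k=13): L=160 R=141
Round 2 (k=18): L=141 R=81
Round 3 (k=31): L=81 R=91
Round 4 (k=9): L=91 R=107

Answer: 160,141 141,81 81,91 91,107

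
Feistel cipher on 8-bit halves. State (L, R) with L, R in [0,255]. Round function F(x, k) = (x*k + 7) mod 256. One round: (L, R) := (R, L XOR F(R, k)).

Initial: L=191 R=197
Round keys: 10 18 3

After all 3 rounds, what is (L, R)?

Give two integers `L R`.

Answer: 182 47

Derivation:
Round 1 (k=10): L=197 R=6
Round 2 (k=18): L=6 R=182
Round 3 (k=3): L=182 R=47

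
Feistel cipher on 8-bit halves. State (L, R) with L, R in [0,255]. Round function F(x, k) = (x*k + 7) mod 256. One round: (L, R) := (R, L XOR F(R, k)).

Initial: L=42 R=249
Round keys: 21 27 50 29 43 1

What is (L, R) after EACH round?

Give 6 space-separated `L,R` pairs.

Round 1 (k=21): L=249 R=94
Round 2 (k=27): L=94 R=8
Round 3 (k=50): L=8 R=201
Round 4 (k=29): L=201 R=196
Round 5 (k=43): L=196 R=58
Round 6 (k=1): L=58 R=133

Answer: 249,94 94,8 8,201 201,196 196,58 58,133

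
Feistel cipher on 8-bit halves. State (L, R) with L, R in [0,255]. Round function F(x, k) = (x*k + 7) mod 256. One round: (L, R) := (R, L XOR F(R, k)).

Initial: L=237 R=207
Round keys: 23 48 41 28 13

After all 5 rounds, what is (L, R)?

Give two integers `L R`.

Answer: 199 16

Derivation:
Round 1 (k=23): L=207 R=77
Round 2 (k=48): L=77 R=184
Round 3 (k=41): L=184 R=50
Round 4 (k=28): L=50 R=199
Round 5 (k=13): L=199 R=16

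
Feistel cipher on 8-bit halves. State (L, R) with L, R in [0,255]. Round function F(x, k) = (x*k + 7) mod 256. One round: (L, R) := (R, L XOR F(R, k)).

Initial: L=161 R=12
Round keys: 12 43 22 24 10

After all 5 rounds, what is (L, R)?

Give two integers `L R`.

Round 1 (k=12): L=12 R=54
Round 2 (k=43): L=54 R=21
Round 3 (k=22): L=21 R=227
Round 4 (k=24): L=227 R=90
Round 5 (k=10): L=90 R=104

Answer: 90 104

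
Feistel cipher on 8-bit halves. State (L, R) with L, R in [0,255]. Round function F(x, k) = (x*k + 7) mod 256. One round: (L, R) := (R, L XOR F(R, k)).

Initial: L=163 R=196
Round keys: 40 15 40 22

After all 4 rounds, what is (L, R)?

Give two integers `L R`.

Round 1 (k=40): L=196 R=4
Round 2 (k=15): L=4 R=135
Round 3 (k=40): L=135 R=27
Round 4 (k=22): L=27 R=222

Answer: 27 222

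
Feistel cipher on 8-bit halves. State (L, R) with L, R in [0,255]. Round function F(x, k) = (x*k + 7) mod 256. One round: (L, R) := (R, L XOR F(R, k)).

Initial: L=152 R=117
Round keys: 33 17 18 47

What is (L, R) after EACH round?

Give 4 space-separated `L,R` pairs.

Answer: 117,132 132,190 190,231 231,206

Derivation:
Round 1 (k=33): L=117 R=132
Round 2 (k=17): L=132 R=190
Round 3 (k=18): L=190 R=231
Round 4 (k=47): L=231 R=206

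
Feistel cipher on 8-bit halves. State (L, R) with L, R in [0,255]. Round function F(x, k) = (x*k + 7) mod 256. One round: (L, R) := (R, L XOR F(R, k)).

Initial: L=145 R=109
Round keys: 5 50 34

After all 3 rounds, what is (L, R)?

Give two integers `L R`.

Answer: 68 182

Derivation:
Round 1 (k=5): L=109 R=185
Round 2 (k=50): L=185 R=68
Round 3 (k=34): L=68 R=182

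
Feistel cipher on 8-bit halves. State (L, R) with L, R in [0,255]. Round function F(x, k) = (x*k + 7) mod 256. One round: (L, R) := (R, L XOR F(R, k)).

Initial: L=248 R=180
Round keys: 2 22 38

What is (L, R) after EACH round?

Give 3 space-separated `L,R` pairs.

Answer: 180,151 151,181 181,114

Derivation:
Round 1 (k=2): L=180 R=151
Round 2 (k=22): L=151 R=181
Round 3 (k=38): L=181 R=114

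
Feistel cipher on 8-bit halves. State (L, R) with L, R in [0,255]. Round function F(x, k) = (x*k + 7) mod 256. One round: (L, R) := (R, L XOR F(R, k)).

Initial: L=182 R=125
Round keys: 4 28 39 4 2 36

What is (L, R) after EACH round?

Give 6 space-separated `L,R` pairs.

Round 1 (k=4): L=125 R=77
Round 2 (k=28): L=77 R=14
Round 3 (k=39): L=14 R=100
Round 4 (k=4): L=100 R=153
Round 5 (k=2): L=153 R=93
Round 6 (k=36): L=93 R=130

Answer: 125,77 77,14 14,100 100,153 153,93 93,130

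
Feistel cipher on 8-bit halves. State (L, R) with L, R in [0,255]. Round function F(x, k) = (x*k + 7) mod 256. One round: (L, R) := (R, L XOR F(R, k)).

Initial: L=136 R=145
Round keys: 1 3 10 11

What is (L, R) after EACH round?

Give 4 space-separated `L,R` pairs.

Round 1 (k=1): L=145 R=16
Round 2 (k=3): L=16 R=166
Round 3 (k=10): L=166 R=147
Round 4 (k=11): L=147 R=254

Answer: 145,16 16,166 166,147 147,254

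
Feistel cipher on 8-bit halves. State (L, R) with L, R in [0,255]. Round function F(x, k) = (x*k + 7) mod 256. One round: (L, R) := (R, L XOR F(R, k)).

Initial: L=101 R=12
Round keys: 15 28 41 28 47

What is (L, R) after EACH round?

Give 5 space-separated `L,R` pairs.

Round 1 (k=15): L=12 R=222
Round 2 (k=28): L=222 R=67
Round 3 (k=41): L=67 R=28
Round 4 (k=28): L=28 R=84
Round 5 (k=47): L=84 R=111

Answer: 12,222 222,67 67,28 28,84 84,111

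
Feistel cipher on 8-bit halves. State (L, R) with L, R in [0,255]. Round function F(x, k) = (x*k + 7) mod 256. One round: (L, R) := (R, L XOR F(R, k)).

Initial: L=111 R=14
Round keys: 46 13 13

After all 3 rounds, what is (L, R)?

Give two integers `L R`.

Round 1 (k=46): L=14 R=228
Round 2 (k=13): L=228 R=149
Round 3 (k=13): L=149 R=124

Answer: 149 124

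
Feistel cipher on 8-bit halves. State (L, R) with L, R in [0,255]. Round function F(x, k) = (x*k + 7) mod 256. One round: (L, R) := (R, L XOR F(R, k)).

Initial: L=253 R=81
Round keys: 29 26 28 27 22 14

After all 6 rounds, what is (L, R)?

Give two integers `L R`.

Round 1 (k=29): L=81 R=201
Round 2 (k=26): L=201 R=32
Round 3 (k=28): L=32 R=78
Round 4 (k=27): L=78 R=97
Round 5 (k=22): L=97 R=19
Round 6 (k=14): L=19 R=112

Answer: 19 112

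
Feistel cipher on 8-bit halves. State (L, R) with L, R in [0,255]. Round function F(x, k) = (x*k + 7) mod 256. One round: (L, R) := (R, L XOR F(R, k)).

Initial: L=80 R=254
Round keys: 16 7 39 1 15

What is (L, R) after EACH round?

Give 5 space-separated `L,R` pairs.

Answer: 254,183 183,246 246,54 54,203 203,218

Derivation:
Round 1 (k=16): L=254 R=183
Round 2 (k=7): L=183 R=246
Round 3 (k=39): L=246 R=54
Round 4 (k=1): L=54 R=203
Round 5 (k=15): L=203 R=218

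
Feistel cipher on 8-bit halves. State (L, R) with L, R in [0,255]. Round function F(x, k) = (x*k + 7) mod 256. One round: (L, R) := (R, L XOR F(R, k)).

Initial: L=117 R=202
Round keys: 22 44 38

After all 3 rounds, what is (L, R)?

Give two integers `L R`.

Round 1 (k=22): L=202 R=22
Round 2 (k=44): L=22 R=5
Round 3 (k=38): L=5 R=211

Answer: 5 211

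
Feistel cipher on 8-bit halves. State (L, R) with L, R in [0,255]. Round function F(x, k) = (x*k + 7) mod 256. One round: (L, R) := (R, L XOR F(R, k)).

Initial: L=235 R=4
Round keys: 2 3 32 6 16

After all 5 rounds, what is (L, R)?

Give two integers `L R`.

Answer: 174 228

Derivation:
Round 1 (k=2): L=4 R=228
Round 2 (k=3): L=228 R=183
Round 3 (k=32): L=183 R=3
Round 4 (k=6): L=3 R=174
Round 5 (k=16): L=174 R=228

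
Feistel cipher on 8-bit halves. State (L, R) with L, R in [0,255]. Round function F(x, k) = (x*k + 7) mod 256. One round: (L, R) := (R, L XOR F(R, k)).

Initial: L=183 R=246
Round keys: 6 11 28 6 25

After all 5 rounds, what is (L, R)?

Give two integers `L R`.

Round 1 (k=6): L=246 R=124
Round 2 (k=11): L=124 R=173
Round 3 (k=28): L=173 R=143
Round 4 (k=6): L=143 R=204
Round 5 (k=25): L=204 R=124

Answer: 204 124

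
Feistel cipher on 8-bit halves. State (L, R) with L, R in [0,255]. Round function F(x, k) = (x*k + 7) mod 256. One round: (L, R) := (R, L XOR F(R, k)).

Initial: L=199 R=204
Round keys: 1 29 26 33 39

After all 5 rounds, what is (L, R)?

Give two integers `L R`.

Round 1 (k=1): L=204 R=20
Round 2 (k=29): L=20 R=135
Round 3 (k=26): L=135 R=169
Round 4 (k=33): L=169 R=87
Round 5 (k=39): L=87 R=225

Answer: 87 225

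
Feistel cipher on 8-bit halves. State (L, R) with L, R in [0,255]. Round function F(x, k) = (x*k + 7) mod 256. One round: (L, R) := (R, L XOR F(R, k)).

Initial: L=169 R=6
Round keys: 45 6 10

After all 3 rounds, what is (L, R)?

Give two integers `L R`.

Answer: 105 157

Derivation:
Round 1 (k=45): L=6 R=188
Round 2 (k=6): L=188 R=105
Round 3 (k=10): L=105 R=157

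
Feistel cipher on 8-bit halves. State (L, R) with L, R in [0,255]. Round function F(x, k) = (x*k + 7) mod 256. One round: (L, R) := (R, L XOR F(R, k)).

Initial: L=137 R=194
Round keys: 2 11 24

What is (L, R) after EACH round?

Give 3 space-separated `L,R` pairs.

Round 1 (k=2): L=194 R=2
Round 2 (k=11): L=2 R=223
Round 3 (k=24): L=223 R=237

Answer: 194,2 2,223 223,237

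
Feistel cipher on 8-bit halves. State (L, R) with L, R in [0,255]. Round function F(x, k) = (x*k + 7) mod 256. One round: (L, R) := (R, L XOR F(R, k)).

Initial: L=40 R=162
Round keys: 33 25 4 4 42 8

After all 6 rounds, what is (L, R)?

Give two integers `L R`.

Answer: 71 66

Derivation:
Round 1 (k=33): L=162 R=193
Round 2 (k=25): L=193 R=66
Round 3 (k=4): L=66 R=206
Round 4 (k=4): L=206 R=125
Round 5 (k=42): L=125 R=71
Round 6 (k=8): L=71 R=66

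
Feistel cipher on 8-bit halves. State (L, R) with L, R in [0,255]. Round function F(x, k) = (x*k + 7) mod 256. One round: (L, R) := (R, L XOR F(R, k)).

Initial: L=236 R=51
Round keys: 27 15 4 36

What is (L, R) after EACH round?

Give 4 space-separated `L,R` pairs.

Round 1 (k=27): L=51 R=132
Round 2 (k=15): L=132 R=240
Round 3 (k=4): L=240 R=67
Round 4 (k=36): L=67 R=131

Answer: 51,132 132,240 240,67 67,131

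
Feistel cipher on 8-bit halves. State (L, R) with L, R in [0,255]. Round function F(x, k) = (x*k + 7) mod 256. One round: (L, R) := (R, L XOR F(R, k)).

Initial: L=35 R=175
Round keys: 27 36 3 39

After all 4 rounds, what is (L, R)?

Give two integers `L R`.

Round 1 (k=27): L=175 R=95
Round 2 (k=36): L=95 R=204
Round 3 (k=3): L=204 R=52
Round 4 (k=39): L=52 R=63

Answer: 52 63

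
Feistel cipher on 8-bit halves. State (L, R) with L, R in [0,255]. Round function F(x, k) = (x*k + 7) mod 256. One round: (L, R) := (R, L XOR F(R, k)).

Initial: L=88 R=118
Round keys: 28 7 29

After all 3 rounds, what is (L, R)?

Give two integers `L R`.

Answer: 126 250

Derivation:
Round 1 (k=28): L=118 R=183
Round 2 (k=7): L=183 R=126
Round 3 (k=29): L=126 R=250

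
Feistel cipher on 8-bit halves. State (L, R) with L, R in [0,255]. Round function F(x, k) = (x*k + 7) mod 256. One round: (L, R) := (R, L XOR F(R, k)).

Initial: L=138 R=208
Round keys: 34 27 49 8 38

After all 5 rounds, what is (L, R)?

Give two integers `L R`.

Answer: 145 157

Derivation:
Round 1 (k=34): L=208 R=45
Round 2 (k=27): L=45 R=22
Round 3 (k=49): L=22 R=16
Round 4 (k=8): L=16 R=145
Round 5 (k=38): L=145 R=157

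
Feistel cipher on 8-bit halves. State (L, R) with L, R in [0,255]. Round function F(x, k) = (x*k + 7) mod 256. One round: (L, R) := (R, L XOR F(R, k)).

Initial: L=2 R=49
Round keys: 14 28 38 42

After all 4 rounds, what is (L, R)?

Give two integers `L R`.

Round 1 (k=14): L=49 R=183
Round 2 (k=28): L=183 R=58
Round 3 (k=38): L=58 R=20
Round 4 (k=42): L=20 R=117

Answer: 20 117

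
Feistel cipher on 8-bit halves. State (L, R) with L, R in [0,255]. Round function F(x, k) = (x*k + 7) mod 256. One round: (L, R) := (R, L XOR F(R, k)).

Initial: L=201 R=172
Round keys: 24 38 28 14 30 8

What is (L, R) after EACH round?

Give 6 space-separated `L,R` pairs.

Round 1 (k=24): L=172 R=238
Round 2 (k=38): L=238 R=247
Round 3 (k=28): L=247 R=229
Round 4 (k=14): L=229 R=122
Round 5 (k=30): L=122 R=182
Round 6 (k=8): L=182 R=205

Answer: 172,238 238,247 247,229 229,122 122,182 182,205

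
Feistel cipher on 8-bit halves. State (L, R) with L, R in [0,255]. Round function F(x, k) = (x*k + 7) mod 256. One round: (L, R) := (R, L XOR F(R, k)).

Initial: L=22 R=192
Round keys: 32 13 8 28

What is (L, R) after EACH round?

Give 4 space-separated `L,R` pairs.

Answer: 192,17 17,36 36,54 54,203

Derivation:
Round 1 (k=32): L=192 R=17
Round 2 (k=13): L=17 R=36
Round 3 (k=8): L=36 R=54
Round 4 (k=28): L=54 R=203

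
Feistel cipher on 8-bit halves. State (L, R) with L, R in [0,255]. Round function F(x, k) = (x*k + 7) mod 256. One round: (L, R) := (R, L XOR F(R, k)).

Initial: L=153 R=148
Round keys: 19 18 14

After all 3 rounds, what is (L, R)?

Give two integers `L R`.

Round 1 (k=19): L=148 R=154
Round 2 (k=18): L=154 R=79
Round 3 (k=14): L=79 R=195

Answer: 79 195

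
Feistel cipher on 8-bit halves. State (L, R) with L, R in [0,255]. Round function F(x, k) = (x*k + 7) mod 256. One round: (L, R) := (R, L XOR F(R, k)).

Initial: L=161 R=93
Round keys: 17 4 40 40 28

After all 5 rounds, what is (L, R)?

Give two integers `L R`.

Answer: 81 129

Derivation:
Round 1 (k=17): L=93 R=149
Round 2 (k=4): L=149 R=6
Round 3 (k=40): L=6 R=98
Round 4 (k=40): L=98 R=81
Round 5 (k=28): L=81 R=129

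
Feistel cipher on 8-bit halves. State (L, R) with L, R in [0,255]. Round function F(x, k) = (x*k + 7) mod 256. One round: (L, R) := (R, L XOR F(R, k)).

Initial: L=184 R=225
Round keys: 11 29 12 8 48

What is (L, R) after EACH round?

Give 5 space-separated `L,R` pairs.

Round 1 (k=11): L=225 R=10
Round 2 (k=29): L=10 R=200
Round 3 (k=12): L=200 R=109
Round 4 (k=8): L=109 R=167
Round 5 (k=48): L=167 R=58

Answer: 225,10 10,200 200,109 109,167 167,58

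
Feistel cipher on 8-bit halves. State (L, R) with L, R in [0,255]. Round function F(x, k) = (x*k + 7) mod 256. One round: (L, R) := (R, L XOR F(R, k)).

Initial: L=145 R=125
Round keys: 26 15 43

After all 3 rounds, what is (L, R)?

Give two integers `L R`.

Answer: 34 149

Derivation:
Round 1 (k=26): L=125 R=40
Round 2 (k=15): L=40 R=34
Round 3 (k=43): L=34 R=149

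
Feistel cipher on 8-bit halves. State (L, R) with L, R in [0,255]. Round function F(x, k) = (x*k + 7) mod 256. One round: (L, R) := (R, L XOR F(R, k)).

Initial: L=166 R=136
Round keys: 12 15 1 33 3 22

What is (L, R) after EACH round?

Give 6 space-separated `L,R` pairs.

Answer: 136,193 193,222 222,36 36,117 117,66 66,198

Derivation:
Round 1 (k=12): L=136 R=193
Round 2 (k=15): L=193 R=222
Round 3 (k=1): L=222 R=36
Round 4 (k=33): L=36 R=117
Round 5 (k=3): L=117 R=66
Round 6 (k=22): L=66 R=198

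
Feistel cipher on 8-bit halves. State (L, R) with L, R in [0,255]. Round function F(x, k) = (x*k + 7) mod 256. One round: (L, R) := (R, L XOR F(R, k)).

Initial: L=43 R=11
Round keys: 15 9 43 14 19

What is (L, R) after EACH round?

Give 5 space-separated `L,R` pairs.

Answer: 11,135 135,205 205,241 241,248 248,158

Derivation:
Round 1 (k=15): L=11 R=135
Round 2 (k=9): L=135 R=205
Round 3 (k=43): L=205 R=241
Round 4 (k=14): L=241 R=248
Round 5 (k=19): L=248 R=158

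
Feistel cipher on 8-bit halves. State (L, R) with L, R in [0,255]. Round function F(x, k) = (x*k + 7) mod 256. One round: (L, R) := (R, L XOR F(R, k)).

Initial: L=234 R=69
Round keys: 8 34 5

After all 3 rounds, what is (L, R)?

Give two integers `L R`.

Answer: 116 142

Derivation:
Round 1 (k=8): L=69 R=197
Round 2 (k=34): L=197 R=116
Round 3 (k=5): L=116 R=142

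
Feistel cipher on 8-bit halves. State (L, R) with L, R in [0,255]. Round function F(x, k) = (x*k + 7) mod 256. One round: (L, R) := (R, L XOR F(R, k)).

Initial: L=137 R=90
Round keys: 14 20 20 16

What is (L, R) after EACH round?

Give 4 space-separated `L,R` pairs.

Answer: 90,122 122,213 213,209 209,194

Derivation:
Round 1 (k=14): L=90 R=122
Round 2 (k=20): L=122 R=213
Round 3 (k=20): L=213 R=209
Round 4 (k=16): L=209 R=194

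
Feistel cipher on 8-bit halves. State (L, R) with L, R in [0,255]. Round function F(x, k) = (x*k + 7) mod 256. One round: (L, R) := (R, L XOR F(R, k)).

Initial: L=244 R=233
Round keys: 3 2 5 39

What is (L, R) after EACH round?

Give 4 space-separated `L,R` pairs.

Answer: 233,54 54,154 154,63 63,58

Derivation:
Round 1 (k=3): L=233 R=54
Round 2 (k=2): L=54 R=154
Round 3 (k=5): L=154 R=63
Round 4 (k=39): L=63 R=58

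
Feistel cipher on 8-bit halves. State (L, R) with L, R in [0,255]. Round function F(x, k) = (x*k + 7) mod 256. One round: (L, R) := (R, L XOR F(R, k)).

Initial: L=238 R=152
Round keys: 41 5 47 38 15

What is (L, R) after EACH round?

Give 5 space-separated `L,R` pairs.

Round 1 (k=41): L=152 R=177
Round 2 (k=5): L=177 R=228
Round 3 (k=47): L=228 R=82
Round 4 (k=38): L=82 R=215
Round 5 (k=15): L=215 R=242

Answer: 152,177 177,228 228,82 82,215 215,242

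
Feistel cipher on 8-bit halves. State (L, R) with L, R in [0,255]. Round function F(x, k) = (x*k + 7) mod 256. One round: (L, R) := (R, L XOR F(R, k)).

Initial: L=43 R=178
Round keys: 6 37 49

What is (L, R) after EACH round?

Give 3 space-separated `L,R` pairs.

Round 1 (k=6): L=178 R=24
Round 2 (k=37): L=24 R=205
Round 3 (k=49): L=205 R=92

Answer: 178,24 24,205 205,92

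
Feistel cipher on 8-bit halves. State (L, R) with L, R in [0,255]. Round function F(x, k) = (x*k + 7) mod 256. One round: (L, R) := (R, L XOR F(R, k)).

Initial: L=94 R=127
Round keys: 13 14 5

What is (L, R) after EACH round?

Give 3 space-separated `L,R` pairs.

Answer: 127,36 36,128 128,163

Derivation:
Round 1 (k=13): L=127 R=36
Round 2 (k=14): L=36 R=128
Round 3 (k=5): L=128 R=163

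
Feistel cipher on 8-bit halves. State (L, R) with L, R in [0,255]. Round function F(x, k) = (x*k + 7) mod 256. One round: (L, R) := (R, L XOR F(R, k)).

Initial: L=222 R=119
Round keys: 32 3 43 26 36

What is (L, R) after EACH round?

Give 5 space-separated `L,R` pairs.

Round 1 (k=32): L=119 R=57
Round 2 (k=3): L=57 R=197
Round 3 (k=43): L=197 R=39
Round 4 (k=26): L=39 R=56
Round 5 (k=36): L=56 R=192

Answer: 119,57 57,197 197,39 39,56 56,192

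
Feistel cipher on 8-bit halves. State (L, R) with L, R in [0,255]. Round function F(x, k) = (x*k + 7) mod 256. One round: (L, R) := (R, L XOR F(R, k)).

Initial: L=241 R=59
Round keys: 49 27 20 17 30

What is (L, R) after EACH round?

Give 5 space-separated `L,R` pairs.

Answer: 59,163 163,3 3,224 224,228 228,95

Derivation:
Round 1 (k=49): L=59 R=163
Round 2 (k=27): L=163 R=3
Round 3 (k=20): L=3 R=224
Round 4 (k=17): L=224 R=228
Round 5 (k=30): L=228 R=95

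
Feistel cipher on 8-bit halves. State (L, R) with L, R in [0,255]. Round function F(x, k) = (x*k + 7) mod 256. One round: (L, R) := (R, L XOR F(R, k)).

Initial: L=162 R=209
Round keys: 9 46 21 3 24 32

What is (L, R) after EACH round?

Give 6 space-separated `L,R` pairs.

Answer: 209,194 194,50 50,227 227,130 130,212 212,5

Derivation:
Round 1 (k=9): L=209 R=194
Round 2 (k=46): L=194 R=50
Round 3 (k=21): L=50 R=227
Round 4 (k=3): L=227 R=130
Round 5 (k=24): L=130 R=212
Round 6 (k=32): L=212 R=5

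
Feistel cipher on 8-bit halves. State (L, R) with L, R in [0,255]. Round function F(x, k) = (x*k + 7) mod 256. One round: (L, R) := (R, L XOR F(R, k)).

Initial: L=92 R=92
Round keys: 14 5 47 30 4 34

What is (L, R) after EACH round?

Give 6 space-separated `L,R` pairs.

Round 1 (k=14): L=92 R=83
Round 2 (k=5): L=83 R=250
Round 3 (k=47): L=250 R=190
Round 4 (k=30): L=190 R=177
Round 5 (k=4): L=177 R=117
Round 6 (k=34): L=117 R=32

Answer: 92,83 83,250 250,190 190,177 177,117 117,32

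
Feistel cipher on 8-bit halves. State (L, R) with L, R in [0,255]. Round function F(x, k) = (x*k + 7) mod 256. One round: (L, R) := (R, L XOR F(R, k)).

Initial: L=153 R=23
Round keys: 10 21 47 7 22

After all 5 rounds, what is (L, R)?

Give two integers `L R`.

Answer: 188 240

Derivation:
Round 1 (k=10): L=23 R=116
Round 2 (k=21): L=116 R=156
Round 3 (k=47): L=156 R=223
Round 4 (k=7): L=223 R=188
Round 5 (k=22): L=188 R=240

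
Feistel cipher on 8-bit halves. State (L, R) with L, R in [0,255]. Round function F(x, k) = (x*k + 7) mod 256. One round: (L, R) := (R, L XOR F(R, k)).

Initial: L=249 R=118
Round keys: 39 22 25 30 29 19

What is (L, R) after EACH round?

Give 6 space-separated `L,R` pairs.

Round 1 (k=39): L=118 R=248
Round 2 (k=22): L=248 R=33
Round 3 (k=25): L=33 R=184
Round 4 (k=30): L=184 R=182
Round 5 (k=29): L=182 R=29
Round 6 (k=19): L=29 R=152

Answer: 118,248 248,33 33,184 184,182 182,29 29,152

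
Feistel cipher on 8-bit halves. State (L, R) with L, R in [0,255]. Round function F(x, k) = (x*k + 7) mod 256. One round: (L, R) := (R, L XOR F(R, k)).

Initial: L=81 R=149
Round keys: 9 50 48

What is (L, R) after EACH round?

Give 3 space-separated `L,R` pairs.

Answer: 149,21 21,180 180,210

Derivation:
Round 1 (k=9): L=149 R=21
Round 2 (k=50): L=21 R=180
Round 3 (k=48): L=180 R=210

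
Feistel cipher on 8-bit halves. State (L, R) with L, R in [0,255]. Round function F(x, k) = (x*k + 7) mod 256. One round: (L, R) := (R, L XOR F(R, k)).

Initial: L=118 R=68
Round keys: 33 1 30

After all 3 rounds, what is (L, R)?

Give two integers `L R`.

Answer: 128 186

Derivation:
Round 1 (k=33): L=68 R=189
Round 2 (k=1): L=189 R=128
Round 3 (k=30): L=128 R=186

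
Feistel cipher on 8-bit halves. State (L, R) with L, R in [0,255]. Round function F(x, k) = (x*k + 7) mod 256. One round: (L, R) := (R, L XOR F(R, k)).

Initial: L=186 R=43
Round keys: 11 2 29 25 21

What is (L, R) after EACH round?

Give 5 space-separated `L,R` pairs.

Answer: 43,90 90,144 144,13 13,220 220,30

Derivation:
Round 1 (k=11): L=43 R=90
Round 2 (k=2): L=90 R=144
Round 3 (k=29): L=144 R=13
Round 4 (k=25): L=13 R=220
Round 5 (k=21): L=220 R=30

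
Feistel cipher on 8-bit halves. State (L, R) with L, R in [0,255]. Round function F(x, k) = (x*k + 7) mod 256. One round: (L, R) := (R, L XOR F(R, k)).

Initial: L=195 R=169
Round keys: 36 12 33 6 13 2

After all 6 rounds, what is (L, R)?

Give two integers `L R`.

Answer: 219 198

Derivation:
Round 1 (k=36): L=169 R=8
Round 2 (k=12): L=8 R=206
Round 3 (k=33): L=206 R=157
Round 4 (k=6): L=157 R=123
Round 5 (k=13): L=123 R=219
Round 6 (k=2): L=219 R=198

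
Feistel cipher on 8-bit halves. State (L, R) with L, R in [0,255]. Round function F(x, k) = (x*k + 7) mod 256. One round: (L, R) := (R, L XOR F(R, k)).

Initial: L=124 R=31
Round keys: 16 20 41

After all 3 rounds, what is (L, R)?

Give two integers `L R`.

Answer: 252 232

Derivation:
Round 1 (k=16): L=31 R=139
Round 2 (k=20): L=139 R=252
Round 3 (k=41): L=252 R=232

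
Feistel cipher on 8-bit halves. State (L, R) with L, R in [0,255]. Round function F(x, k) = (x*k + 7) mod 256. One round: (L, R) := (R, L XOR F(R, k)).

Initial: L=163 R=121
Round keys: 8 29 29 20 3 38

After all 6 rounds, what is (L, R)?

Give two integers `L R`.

Round 1 (k=8): L=121 R=108
Round 2 (k=29): L=108 R=58
Round 3 (k=29): L=58 R=245
Round 4 (k=20): L=245 R=17
Round 5 (k=3): L=17 R=207
Round 6 (k=38): L=207 R=208

Answer: 207 208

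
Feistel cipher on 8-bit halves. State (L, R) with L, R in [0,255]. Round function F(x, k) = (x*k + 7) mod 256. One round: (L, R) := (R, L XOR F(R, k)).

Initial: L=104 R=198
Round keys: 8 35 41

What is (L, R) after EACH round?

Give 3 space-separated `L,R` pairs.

Round 1 (k=8): L=198 R=95
Round 2 (k=35): L=95 R=194
Round 3 (k=41): L=194 R=70

Answer: 198,95 95,194 194,70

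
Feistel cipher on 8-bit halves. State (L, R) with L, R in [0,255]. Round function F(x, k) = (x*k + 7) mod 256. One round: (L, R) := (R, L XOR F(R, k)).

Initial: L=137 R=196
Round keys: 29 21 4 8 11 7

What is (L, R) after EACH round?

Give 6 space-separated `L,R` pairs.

Answer: 196,178 178,101 101,41 41,42 42,252 252,193

Derivation:
Round 1 (k=29): L=196 R=178
Round 2 (k=21): L=178 R=101
Round 3 (k=4): L=101 R=41
Round 4 (k=8): L=41 R=42
Round 5 (k=11): L=42 R=252
Round 6 (k=7): L=252 R=193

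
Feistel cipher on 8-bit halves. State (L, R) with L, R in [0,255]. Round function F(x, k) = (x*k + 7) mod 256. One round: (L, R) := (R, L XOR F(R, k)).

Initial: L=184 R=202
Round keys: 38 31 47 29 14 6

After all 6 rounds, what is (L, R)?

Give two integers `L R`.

Round 1 (k=38): L=202 R=187
Round 2 (k=31): L=187 R=102
Round 3 (k=47): L=102 R=122
Round 4 (k=29): L=122 R=191
Round 5 (k=14): L=191 R=3
Round 6 (k=6): L=3 R=166

Answer: 3 166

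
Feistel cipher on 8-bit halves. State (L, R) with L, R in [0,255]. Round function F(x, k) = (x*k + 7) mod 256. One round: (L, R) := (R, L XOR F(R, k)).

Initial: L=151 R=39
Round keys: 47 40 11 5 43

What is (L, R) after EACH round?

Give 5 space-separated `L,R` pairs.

Answer: 39,167 167,56 56,200 200,215 215,236

Derivation:
Round 1 (k=47): L=39 R=167
Round 2 (k=40): L=167 R=56
Round 3 (k=11): L=56 R=200
Round 4 (k=5): L=200 R=215
Round 5 (k=43): L=215 R=236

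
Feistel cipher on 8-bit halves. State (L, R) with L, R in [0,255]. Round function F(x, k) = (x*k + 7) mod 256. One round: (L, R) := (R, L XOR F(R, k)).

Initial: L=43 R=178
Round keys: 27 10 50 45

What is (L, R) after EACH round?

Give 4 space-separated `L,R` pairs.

Round 1 (k=27): L=178 R=230
Round 2 (k=10): L=230 R=177
Round 3 (k=50): L=177 R=127
Round 4 (k=45): L=127 R=235

Answer: 178,230 230,177 177,127 127,235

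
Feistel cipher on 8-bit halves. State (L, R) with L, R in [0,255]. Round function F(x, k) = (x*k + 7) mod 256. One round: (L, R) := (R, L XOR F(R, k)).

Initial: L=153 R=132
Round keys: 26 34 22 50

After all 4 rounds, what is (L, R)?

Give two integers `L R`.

Round 1 (k=26): L=132 R=246
Round 2 (k=34): L=246 R=55
Round 3 (k=22): L=55 R=55
Round 4 (k=50): L=55 R=242

Answer: 55 242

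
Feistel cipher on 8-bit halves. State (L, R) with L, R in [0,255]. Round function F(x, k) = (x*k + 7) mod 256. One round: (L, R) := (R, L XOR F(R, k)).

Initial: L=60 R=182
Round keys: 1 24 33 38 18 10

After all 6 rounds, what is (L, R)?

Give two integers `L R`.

Answer: 222 23

Derivation:
Round 1 (k=1): L=182 R=129
Round 2 (k=24): L=129 R=169
Round 3 (k=33): L=169 R=81
Round 4 (k=38): L=81 R=164
Round 5 (k=18): L=164 R=222
Round 6 (k=10): L=222 R=23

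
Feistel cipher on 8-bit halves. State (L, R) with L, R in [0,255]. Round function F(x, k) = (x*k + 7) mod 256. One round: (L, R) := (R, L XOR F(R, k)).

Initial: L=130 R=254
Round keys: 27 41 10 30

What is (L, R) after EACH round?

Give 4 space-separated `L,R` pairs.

Round 1 (k=27): L=254 R=83
Round 2 (k=41): L=83 R=172
Round 3 (k=10): L=172 R=236
Round 4 (k=30): L=236 R=3

Answer: 254,83 83,172 172,236 236,3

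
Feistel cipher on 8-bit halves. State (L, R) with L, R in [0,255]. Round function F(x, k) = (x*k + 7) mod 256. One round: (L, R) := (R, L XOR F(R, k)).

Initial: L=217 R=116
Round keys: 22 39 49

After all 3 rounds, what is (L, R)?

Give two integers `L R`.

Answer: 165 186

Derivation:
Round 1 (k=22): L=116 R=38
Round 2 (k=39): L=38 R=165
Round 3 (k=49): L=165 R=186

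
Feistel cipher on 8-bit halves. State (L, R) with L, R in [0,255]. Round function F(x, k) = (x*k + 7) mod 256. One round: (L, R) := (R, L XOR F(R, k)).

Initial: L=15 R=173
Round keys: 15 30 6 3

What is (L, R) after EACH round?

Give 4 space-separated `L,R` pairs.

Round 1 (k=15): L=173 R=37
Round 2 (k=30): L=37 R=240
Round 3 (k=6): L=240 R=130
Round 4 (k=3): L=130 R=125

Answer: 173,37 37,240 240,130 130,125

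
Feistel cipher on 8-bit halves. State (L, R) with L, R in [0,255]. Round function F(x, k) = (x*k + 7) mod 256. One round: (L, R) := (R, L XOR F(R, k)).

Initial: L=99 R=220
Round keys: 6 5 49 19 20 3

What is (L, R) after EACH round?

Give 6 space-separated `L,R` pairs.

Answer: 220,76 76,95 95,122 122,74 74,181 181,108

Derivation:
Round 1 (k=6): L=220 R=76
Round 2 (k=5): L=76 R=95
Round 3 (k=49): L=95 R=122
Round 4 (k=19): L=122 R=74
Round 5 (k=20): L=74 R=181
Round 6 (k=3): L=181 R=108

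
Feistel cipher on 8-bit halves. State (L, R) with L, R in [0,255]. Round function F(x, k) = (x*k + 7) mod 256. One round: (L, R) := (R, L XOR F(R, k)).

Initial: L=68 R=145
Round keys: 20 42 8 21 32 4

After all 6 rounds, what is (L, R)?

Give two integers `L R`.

Round 1 (k=20): L=145 R=31
Round 2 (k=42): L=31 R=140
Round 3 (k=8): L=140 R=120
Round 4 (k=21): L=120 R=83
Round 5 (k=32): L=83 R=31
Round 6 (k=4): L=31 R=208

Answer: 31 208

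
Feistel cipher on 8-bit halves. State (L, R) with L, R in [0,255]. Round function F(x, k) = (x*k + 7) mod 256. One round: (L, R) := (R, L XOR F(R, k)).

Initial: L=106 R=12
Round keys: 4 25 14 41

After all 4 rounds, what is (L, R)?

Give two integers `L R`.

Round 1 (k=4): L=12 R=93
Round 2 (k=25): L=93 R=16
Round 3 (k=14): L=16 R=186
Round 4 (k=41): L=186 R=193

Answer: 186 193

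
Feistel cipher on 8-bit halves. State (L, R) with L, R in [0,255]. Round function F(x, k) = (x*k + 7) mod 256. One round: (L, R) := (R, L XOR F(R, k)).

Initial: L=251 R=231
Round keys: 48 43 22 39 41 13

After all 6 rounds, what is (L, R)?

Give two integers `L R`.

Answer: 244 187

Derivation:
Round 1 (k=48): L=231 R=172
Round 2 (k=43): L=172 R=12
Round 3 (k=22): L=12 R=163
Round 4 (k=39): L=163 R=208
Round 5 (k=41): L=208 R=244
Round 6 (k=13): L=244 R=187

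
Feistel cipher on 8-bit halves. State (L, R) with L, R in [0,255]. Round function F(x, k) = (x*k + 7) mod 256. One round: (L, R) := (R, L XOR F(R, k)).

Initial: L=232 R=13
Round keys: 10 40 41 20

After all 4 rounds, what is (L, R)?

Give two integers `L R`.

Answer: 24 197

Derivation:
Round 1 (k=10): L=13 R=97
Round 2 (k=40): L=97 R=34
Round 3 (k=41): L=34 R=24
Round 4 (k=20): L=24 R=197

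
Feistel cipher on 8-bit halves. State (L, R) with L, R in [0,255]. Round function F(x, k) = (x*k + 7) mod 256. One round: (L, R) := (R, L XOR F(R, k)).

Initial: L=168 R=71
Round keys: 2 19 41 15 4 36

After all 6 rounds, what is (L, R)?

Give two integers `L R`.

Answer: 118 4

Derivation:
Round 1 (k=2): L=71 R=61
Round 2 (k=19): L=61 R=201
Round 3 (k=41): L=201 R=5
Round 4 (k=15): L=5 R=155
Round 5 (k=4): L=155 R=118
Round 6 (k=36): L=118 R=4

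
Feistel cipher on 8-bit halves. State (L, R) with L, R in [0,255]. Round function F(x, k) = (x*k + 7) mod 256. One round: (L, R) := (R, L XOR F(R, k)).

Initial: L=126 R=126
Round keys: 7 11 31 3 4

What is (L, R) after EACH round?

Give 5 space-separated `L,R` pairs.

Answer: 126,7 7,42 42,26 26,127 127,25

Derivation:
Round 1 (k=7): L=126 R=7
Round 2 (k=11): L=7 R=42
Round 3 (k=31): L=42 R=26
Round 4 (k=3): L=26 R=127
Round 5 (k=4): L=127 R=25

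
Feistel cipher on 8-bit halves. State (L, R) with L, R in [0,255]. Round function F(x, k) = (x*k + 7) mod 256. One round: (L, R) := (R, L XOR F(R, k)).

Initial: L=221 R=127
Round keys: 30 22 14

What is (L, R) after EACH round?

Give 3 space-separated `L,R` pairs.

Round 1 (k=30): L=127 R=52
Round 2 (k=22): L=52 R=0
Round 3 (k=14): L=0 R=51

Answer: 127,52 52,0 0,51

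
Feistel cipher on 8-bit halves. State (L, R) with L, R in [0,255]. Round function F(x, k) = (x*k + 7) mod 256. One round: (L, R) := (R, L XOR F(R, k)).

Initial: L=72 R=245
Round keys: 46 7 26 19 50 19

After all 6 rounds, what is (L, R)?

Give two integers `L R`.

Round 1 (k=46): L=245 R=69
Round 2 (k=7): L=69 R=31
Round 3 (k=26): L=31 R=104
Round 4 (k=19): L=104 R=160
Round 5 (k=50): L=160 R=47
Round 6 (k=19): L=47 R=36

Answer: 47 36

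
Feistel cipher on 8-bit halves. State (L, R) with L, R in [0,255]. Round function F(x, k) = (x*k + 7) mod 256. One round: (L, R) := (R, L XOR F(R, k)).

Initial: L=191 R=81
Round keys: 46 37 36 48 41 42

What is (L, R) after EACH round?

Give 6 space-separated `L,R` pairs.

Answer: 81,42 42,72 72,13 13,63 63,19 19,26

Derivation:
Round 1 (k=46): L=81 R=42
Round 2 (k=37): L=42 R=72
Round 3 (k=36): L=72 R=13
Round 4 (k=48): L=13 R=63
Round 5 (k=41): L=63 R=19
Round 6 (k=42): L=19 R=26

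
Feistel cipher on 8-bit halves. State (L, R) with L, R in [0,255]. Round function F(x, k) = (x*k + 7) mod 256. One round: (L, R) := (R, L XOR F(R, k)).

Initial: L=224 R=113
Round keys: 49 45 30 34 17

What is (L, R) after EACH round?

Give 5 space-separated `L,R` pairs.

Answer: 113,72 72,222 222,67 67,51 51,41

Derivation:
Round 1 (k=49): L=113 R=72
Round 2 (k=45): L=72 R=222
Round 3 (k=30): L=222 R=67
Round 4 (k=34): L=67 R=51
Round 5 (k=17): L=51 R=41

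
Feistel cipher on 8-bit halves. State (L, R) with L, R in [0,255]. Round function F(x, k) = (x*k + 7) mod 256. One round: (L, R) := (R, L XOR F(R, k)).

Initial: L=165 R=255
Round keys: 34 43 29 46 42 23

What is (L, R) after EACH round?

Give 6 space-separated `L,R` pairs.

Round 1 (k=34): L=255 R=64
Round 2 (k=43): L=64 R=56
Round 3 (k=29): L=56 R=31
Round 4 (k=46): L=31 R=161
Round 5 (k=42): L=161 R=110
Round 6 (k=23): L=110 R=72

Answer: 255,64 64,56 56,31 31,161 161,110 110,72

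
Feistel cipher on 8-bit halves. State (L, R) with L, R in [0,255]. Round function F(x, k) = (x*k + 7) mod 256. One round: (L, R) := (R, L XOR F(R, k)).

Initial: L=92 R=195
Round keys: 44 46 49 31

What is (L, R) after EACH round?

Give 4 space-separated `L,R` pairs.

Round 1 (k=44): L=195 R=215
Round 2 (k=46): L=215 R=106
Round 3 (k=49): L=106 R=134
Round 4 (k=31): L=134 R=43

Answer: 195,215 215,106 106,134 134,43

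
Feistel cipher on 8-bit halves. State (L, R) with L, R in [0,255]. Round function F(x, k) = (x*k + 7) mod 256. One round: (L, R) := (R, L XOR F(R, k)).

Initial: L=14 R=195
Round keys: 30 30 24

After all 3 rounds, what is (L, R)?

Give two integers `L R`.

Round 1 (k=30): L=195 R=239
Round 2 (k=30): L=239 R=202
Round 3 (k=24): L=202 R=24

Answer: 202 24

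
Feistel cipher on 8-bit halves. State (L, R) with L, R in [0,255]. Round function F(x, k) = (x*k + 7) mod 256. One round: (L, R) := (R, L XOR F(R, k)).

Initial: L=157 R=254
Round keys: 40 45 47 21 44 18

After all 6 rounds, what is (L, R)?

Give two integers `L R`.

Answer: 5 207

Derivation:
Round 1 (k=40): L=254 R=42
Round 2 (k=45): L=42 R=151
Round 3 (k=47): L=151 R=234
Round 4 (k=21): L=234 R=174
Round 5 (k=44): L=174 R=5
Round 6 (k=18): L=5 R=207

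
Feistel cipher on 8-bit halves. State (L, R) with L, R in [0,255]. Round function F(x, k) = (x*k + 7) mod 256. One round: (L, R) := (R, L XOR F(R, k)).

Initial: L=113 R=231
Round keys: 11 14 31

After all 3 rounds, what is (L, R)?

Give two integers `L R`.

Round 1 (k=11): L=231 R=133
Round 2 (k=14): L=133 R=170
Round 3 (k=31): L=170 R=24

Answer: 170 24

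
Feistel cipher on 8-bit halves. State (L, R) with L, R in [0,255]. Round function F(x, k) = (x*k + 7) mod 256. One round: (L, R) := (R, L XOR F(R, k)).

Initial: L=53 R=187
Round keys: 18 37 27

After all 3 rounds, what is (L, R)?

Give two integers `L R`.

Round 1 (k=18): L=187 R=24
Round 2 (k=37): L=24 R=196
Round 3 (k=27): L=196 R=171

Answer: 196 171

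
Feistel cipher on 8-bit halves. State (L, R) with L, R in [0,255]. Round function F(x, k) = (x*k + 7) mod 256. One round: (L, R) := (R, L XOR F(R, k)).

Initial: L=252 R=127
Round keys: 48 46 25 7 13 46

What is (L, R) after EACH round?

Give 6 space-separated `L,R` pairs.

Answer: 127,43 43,190 190,190 190,135 135,92 92,8

Derivation:
Round 1 (k=48): L=127 R=43
Round 2 (k=46): L=43 R=190
Round 3 (k=25): L=190 R=190
Round 4 (k=7): L=190 R=135
Round 5 (k=13): L=135 R=92
Round 6 (k=46): L=92 R=8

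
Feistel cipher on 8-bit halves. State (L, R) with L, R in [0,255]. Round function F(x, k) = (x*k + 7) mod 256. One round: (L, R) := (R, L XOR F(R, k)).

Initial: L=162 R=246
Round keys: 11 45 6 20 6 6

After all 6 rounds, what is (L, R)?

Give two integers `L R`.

Round 1 (k=11): L=246 R=59
Round 2 (k=45): L=59 R=144
Round 3 (k=6): L=144 R=92
Round 4 (k=20): L=92 R=167
Round 5 (k=6): L=167 R=173
Round 6 (k=6): L=173 R=178

Answer: 173 178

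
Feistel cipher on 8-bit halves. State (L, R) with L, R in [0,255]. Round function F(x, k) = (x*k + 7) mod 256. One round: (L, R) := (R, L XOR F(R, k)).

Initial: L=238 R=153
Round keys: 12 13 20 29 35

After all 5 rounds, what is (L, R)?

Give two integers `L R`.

Round 1 (k=12): L=153 R=221
Round 2 (k=13): L=221 R=217
Round 3 (k=20): L=217 R=38
Round 4 (k=29): L=38 R=140
Round 5 (k=35): L=140 R=13

Answer: 140 13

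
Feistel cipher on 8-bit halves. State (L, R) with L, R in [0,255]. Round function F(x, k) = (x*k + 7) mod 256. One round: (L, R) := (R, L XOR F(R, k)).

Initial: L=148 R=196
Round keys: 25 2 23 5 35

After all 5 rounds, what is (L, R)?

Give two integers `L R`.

Answer: 173 207

Derivation:
Round 1 (k=25): L=196 R=191
Round 2 (k=2): L=191 R=65
Round 3 (k=23): L=65 R=97
Round 4 (k=5): L=97 R=173
Round 5 (k=35): L=173 R=207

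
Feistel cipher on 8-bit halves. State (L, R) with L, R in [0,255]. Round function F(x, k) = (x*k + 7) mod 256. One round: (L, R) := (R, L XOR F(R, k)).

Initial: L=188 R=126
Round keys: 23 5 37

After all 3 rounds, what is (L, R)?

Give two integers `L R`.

Answer: 254 88

Derivation:
Round 1 (k=23): L=126 R=229
Round 2 (k=5): L=229 R=254
Round 3 (k=37): L=254 R=88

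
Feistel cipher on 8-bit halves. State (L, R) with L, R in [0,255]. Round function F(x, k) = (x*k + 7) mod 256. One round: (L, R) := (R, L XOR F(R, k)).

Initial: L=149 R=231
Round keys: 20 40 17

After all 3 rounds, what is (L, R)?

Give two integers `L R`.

Round 1 (k=20): L=231 R=134
Round 2 (k=40): L=134 R=16
Round 3 (k=17): L=16 R=145

Answer: 16 145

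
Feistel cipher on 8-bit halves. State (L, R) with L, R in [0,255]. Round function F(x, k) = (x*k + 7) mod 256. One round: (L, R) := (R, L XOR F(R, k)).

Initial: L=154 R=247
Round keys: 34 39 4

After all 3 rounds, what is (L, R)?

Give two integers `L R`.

Round 1 (k=34): L=247 R=79
Round 2 (k=39): L=79 R=231
Round 3 (k=4): L=231 R=236

Answer: 231 236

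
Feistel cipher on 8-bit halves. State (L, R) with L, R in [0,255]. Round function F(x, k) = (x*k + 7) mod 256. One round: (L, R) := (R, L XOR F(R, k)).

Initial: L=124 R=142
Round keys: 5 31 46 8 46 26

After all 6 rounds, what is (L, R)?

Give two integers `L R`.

Answer: 31 226

Derivation:
Round 1 (k=5): L=142 R=177
Round 2 (k=31): L=177 R=248
Round 3 (k=46): L=248 R=38
Round 4 (k=8): L=38 R=207
Round 5 (k=46): L=207 R=31
Round 6 (k=26): L=31 R=226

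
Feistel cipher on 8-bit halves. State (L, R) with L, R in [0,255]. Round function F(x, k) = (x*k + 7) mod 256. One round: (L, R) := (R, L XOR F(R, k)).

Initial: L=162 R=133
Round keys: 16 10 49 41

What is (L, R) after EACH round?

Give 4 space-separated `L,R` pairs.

Answer: 133,245 245,28 28,150 150,17

Derivation:
Round 1 (k=16): L=133 R=245
Round 2 (k=10): L=245 R=28
Round 3 (k=49): L=28 R=150
Round 4 (k=41): L=150 R=17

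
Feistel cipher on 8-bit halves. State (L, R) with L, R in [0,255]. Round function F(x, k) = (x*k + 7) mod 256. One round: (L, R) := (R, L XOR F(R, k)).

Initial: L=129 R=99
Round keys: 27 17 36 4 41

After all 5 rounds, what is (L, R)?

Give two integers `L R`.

Answer: 220 137

Derivation:
Round 1 (k=27): L=99 R=249
Round 2 (k=17): L=249 R=243
Round 3 (k=36): L=243 R=202
Round 4 (k=4): L=202 R=220
Round 5 (k=41): L=220 R=137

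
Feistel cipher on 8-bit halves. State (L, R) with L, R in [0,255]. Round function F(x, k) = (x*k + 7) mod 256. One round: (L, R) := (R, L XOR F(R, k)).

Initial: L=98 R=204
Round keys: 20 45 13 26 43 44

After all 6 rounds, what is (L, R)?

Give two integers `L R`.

Answer: 106 24

Derivation:
Round 1 (k=20): L=204 R=149
Round 2 (k=45): L=149 R=244
Round 3 (k=13): L=244 R=254
Round 4 (k=26): L=254 R=39
Round 5 (k=43): L=39 R=106
Round 6 (k=44): L=106 R=24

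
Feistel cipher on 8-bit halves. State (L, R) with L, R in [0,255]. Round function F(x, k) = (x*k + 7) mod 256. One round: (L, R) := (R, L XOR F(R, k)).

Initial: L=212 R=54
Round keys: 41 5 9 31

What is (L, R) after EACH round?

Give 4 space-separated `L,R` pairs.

Round 1 (k=41): L=54 R=121
Round 2 (k=5): L=121 R=82
Round 3 (k=9): L=82 R=144
Round 4 (k=31): L=144 R=37

Answer: 54,121 121,82 82,144 144,37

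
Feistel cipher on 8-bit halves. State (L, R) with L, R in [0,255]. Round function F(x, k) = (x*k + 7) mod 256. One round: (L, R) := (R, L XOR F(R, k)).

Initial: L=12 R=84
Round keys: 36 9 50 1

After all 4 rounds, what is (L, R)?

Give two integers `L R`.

Answer: 88 177

Derivation:
Round 1 (k=36): L=84 R=219
Round 2 (k=9): L=219 R=238
Round 3 (k=50): L=238 R=88
Round 4 (k=1): L=88 R=177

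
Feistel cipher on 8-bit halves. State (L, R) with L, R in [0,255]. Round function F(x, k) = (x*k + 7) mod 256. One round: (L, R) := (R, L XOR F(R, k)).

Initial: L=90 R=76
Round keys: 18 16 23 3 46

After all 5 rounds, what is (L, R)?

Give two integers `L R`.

Answer: 65 196

Derivation:
Round 1 (k=18): L=76 R=5
Round 2 (k=16): L=5 R=27
Round 3 (k=23): L=27 R=113
Round 4 (k=3): L=113 R=65
Round 5 (k=46): L=65 R=196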